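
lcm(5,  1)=5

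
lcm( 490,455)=6370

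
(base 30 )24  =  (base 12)54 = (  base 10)64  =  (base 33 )1v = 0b1000000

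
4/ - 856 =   -  1 + 213/214 = - 0.00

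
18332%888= 572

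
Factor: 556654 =2^1*7^1 * 39761^1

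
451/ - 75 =  -  451/75 = -6.01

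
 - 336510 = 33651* ( -10 ) 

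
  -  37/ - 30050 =37/30050= 0.00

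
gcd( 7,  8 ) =1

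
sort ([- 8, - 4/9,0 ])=[ - 8, - 4/9, 0 ] 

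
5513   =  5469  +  44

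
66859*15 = 1002885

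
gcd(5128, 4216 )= 8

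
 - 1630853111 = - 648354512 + -982498599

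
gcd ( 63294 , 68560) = 2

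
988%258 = 214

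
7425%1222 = 93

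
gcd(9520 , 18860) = 20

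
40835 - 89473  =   - 48638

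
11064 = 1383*8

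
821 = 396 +425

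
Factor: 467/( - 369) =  - 3^( - 2)*41^(  -  1)* 467^1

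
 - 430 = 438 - 868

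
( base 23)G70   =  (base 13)3c06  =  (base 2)10000110110001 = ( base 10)8625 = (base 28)B01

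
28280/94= 14140/47 =300.85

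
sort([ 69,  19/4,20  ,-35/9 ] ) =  [ - 35/9,  19/4, 20,69]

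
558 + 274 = 832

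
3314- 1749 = 1565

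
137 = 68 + 69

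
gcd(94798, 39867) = 1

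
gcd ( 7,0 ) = 7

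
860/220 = 3 + 10/11  =  3.91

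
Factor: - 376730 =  - 2^1*5^1  *  101^1*373^1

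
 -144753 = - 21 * 6893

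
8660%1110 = 890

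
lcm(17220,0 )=0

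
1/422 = 1/422 = 0.00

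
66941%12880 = 2541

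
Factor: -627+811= 184 = 2^3*23^1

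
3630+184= 3814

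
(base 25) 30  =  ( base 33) 29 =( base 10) 75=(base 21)3C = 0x4b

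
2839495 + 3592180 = 6431675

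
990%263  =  201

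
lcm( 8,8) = 8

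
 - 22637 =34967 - 57604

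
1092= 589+503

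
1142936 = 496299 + 646637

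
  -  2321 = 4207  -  6528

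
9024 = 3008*3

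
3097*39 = 120783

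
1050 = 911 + 139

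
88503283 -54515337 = 33987946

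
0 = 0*63186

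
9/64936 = 9/64936 = 0.00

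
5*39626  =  198130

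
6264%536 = 368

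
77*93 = 7161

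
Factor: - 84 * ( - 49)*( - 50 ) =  - 205800  =  -  2^3*3^1*5^2*7^3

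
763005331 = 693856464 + 69148867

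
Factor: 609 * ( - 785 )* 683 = - 3^1* 5^1 * 7^1*29^1 * 157^1*683^1 = - 326518395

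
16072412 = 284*56593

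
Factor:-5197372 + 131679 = -5065693=   - 5065693^1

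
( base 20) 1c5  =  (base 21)19F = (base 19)1EI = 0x285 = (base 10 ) 645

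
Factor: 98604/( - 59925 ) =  - 32868/19975 = - 2^2*3^2*5^( - 2)*11^1*17^( - 1)*47^( - 1)*83^1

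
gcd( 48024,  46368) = 1656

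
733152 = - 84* ( - 8728 )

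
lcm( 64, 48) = 192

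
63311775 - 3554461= 59757314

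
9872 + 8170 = 18042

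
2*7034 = 14068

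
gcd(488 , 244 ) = 244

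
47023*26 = 1222598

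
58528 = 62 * 944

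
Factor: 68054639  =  68054639^1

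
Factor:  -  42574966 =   -  2^1*7^1*31^1 *263^1*373^1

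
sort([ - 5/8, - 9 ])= [- 9, - 5/8]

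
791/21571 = 791/21571 = 0.04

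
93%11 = 5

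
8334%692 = 30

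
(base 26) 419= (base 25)49E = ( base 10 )2739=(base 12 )1703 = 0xAB3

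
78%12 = 6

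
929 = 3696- 2767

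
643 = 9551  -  8908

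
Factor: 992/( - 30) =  - 496/15 =- 2^4*3^( - 1)*5^( - 1) * 31^1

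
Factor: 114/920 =2^( - 2 )*3^1*5^(- 1 ) * 19^1*23^( - 1)= 57/460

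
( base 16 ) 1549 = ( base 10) 5449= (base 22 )B5F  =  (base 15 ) 1934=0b1010101001001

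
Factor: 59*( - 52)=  -3068= - 2^2*  13^1 * 59^1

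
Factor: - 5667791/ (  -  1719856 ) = 2^ ( - 4)*17^( - 1 )*1549^1*3659^1*6323^ (-1)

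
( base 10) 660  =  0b1010010100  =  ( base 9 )813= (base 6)3020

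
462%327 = 135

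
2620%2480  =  140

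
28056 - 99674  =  -71618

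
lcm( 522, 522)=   522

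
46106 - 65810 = - 19704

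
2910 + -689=2221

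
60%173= 60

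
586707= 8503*69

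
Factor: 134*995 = 2^1*5^1 * 67^1*199^1  =  133330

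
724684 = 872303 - 147619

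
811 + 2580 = 3391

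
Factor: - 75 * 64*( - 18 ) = 86400  =  2^7*3^3*5^2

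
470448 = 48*9801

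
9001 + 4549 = 13550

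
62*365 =22630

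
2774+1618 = 4392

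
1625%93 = 44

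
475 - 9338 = -8863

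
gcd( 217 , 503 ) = 1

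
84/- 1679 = -1 + 1595/1679  =  -0.05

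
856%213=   4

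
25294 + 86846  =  112140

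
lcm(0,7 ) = 0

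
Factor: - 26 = -2^1*13^1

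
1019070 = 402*2535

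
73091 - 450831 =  - 377740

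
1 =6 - 5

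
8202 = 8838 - 636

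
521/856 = 521/856 =0.61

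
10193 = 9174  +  1019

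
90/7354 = 45/3677 =0.01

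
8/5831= 8/5831  =  0.00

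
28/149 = 28/149= 0.19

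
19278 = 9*2142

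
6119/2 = 6119/2 = 3059.50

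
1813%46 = 19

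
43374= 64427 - 21053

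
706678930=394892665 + 311786265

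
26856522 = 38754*693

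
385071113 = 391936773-6865660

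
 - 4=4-8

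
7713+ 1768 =9481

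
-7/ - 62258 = 1/8894 = 0.00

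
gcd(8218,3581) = 1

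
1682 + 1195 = 2877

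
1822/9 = 202 + 4/9 = 202.44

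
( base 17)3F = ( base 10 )66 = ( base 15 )46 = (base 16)42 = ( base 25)2G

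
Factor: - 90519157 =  - 59^1*1534223^1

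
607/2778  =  607/2778  =  0.22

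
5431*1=5431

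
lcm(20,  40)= 40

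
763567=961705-198138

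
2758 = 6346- 3588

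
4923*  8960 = 44110080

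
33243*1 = 33243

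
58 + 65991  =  66049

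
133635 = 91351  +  42284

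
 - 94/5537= - 1 + 5443/5537 = - 0.02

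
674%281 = 112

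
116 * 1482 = 171912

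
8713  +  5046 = 13759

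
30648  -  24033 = 6615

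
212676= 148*1437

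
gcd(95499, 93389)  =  1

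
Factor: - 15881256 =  - 2^3*3^2*220573^1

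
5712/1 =5712=5712.00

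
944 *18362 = 17333728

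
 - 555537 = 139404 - 694941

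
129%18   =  3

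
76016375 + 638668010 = 714684385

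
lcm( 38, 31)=1178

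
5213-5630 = -417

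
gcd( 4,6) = 2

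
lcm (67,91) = 6097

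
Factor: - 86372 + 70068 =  - 2^4 *1019^1 = - 16304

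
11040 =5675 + 5365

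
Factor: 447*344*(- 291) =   -  44746488 = - 2^3*3^2*43^1  *  97^1 *149^1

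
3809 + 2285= 6094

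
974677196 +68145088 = 1042822284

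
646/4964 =19/146=0.13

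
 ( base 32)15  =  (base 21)1G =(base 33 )14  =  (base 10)37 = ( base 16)25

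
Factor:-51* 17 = - 3^1*17^2= - 867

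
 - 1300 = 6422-7722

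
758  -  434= 324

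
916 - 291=625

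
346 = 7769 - 7423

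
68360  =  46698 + 21662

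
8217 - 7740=477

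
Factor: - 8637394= -2^1*17^1*254041^1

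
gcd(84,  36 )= 12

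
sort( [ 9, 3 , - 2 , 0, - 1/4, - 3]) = [ - 3, - 2, - 1/4, 0,  3, 9]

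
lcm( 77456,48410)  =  387280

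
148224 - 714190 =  - 565966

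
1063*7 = 7441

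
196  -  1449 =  - 1253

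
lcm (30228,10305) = 453420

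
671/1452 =61/132 = 0.46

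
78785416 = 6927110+71858306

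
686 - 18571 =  - 17885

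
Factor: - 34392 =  - 2^3 * 3^1 *1433^1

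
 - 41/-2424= 41/2424 = 0.02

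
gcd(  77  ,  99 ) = 11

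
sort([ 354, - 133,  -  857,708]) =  [-857, - 133,354,  708 ]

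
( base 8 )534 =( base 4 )11130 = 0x15C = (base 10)348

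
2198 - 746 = 1452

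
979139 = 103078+876061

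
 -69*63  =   - 4347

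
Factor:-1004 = - 2^2*251^1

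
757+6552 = 7309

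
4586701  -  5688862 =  - 1102161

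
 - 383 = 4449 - 4832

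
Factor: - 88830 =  - 2^1*3^3*5^1*7^1*47^1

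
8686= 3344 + 5342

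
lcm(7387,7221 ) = 642669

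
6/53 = 6/53 = 0.11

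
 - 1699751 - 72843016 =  - 74542767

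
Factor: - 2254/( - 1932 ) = 2^( - 1)*3^( - 1 )*7^1 = 7/6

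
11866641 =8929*1329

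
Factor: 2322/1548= 2^(-1 )*3^1 = 3/2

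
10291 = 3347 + 6944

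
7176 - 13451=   -  6275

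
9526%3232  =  3062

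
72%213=72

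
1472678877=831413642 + 641265235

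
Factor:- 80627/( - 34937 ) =7^( -2)*23^(-1 )*31^ (-1) *80627^1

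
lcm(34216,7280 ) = 342160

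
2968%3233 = 2968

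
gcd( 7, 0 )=7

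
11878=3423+8455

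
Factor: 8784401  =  8784401^1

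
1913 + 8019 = 9932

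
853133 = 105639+747494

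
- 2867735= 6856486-9724221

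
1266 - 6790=-5524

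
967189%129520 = 60549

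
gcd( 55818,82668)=6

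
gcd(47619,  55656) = 9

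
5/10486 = 5/10486 = 0.00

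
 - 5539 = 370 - 5909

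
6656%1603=244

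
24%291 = 24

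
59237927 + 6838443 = 66076370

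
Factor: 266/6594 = 19/471 = 3^(-1)*19^1 * 157^(-1)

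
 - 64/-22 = 2 + 10/11 = 2.91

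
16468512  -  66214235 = - 49745723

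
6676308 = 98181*68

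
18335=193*95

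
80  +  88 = 168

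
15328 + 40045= 55373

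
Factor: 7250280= 2^3 * 3^1*5^1*  31^1*1949^1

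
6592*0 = 0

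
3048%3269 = 3048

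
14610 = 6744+7866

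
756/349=2 + 58/349 = 2.17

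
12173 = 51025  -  38852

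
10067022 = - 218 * ( - 46179) 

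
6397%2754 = 889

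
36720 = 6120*6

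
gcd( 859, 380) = 1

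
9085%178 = 7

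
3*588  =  1764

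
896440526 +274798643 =1171239169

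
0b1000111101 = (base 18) 1df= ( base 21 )166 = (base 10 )573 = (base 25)MN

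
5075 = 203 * 25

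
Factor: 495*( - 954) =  - 472230 =- 2^1*3^4 * 5^1*11^1 * 53^1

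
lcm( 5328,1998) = 15984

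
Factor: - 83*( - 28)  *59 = 137116= 2^2 * 7^1*59^1*83^1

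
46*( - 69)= - 3174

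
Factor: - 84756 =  - 2^2*3^1 * 7^1*1009^1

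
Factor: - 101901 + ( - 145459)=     -  247360  =  - 2^6 * 5^1*773^1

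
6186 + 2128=8314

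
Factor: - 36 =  - 2^2*3^2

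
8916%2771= 603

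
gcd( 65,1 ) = 1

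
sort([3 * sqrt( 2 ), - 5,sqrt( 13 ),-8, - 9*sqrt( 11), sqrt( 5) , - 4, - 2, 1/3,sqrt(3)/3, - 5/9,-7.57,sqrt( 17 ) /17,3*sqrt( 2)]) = [ - 9*sqrt(11 ) , - 8, - 7.57, - 5, - 4, - 2, - 5/9, sqrt( 17)/17,1/3, sqrt (3) /3, sqrt( 5) , sqrt(13 ), 3*sqrt( 2),  3 *sqrt( 2) ] 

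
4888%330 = 268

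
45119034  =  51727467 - 6608433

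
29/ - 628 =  - 29/628 = - 0.05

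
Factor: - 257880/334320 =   -  307/398 = - 2^( - 1)*199^ (-1 )*307^1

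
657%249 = 159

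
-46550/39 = -46550/39 = - 1193.59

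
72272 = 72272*1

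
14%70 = 14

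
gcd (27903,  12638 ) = 71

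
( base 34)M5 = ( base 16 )2f1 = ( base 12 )529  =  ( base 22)1C5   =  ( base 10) 753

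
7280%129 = 56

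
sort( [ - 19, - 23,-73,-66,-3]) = [ - 73, - 66,-23,-19,- 3 ]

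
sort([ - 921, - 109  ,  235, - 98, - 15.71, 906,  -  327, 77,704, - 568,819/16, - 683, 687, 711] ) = [  -  921, - 683, - 568, - 327, - 109, -98 ,- 15.71, 819/16,77,  235, 687, 704 , 711, 906]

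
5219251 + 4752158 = 9971409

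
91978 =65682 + 26296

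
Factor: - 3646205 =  - 5^1*71^1*10271^1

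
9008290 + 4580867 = 13589157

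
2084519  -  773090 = 1311429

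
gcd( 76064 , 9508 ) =9508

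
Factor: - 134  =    -  2^1 * 67^1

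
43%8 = 3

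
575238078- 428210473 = 147027605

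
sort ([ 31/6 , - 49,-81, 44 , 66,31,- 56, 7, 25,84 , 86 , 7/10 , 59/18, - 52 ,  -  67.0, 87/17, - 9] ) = [ - 81, - 67.0, - 56, - 52,-49, - 9,7/10, 59/18, 87/17, 31/6, 7,  25, 31, 44,66,84 , 86 ]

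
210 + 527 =737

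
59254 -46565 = 12689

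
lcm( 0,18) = 0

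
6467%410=317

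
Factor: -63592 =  - 2^3*  7949^1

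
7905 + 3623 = 11528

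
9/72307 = 9/72307 = 0.00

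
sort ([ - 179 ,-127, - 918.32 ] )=[ - 918.32, - 179 , - 127] 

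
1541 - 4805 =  - 3264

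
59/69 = 59/69 = 0.86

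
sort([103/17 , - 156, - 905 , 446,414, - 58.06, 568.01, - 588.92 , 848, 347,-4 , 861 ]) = [ - 905, - 588.92, - 156, - 58.06, - 4,103/17 , 347, 414, 446, 568.01, 848, 861 ] 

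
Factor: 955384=2^3*307^1*389^1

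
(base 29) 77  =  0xD2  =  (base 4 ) 3102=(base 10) 210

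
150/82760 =15/8276 = 0.00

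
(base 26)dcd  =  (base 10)9113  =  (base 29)ao7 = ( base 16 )2399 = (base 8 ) 21631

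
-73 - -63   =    -  10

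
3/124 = 3/124 = 0.02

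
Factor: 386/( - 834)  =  -193/417  =  - 3^( - 1 )*139^( - 1)*193^1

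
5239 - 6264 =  - 1025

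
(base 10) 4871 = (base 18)F0B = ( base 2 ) 1001100000111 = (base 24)8an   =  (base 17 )GE9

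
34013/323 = 105 + 98/323 =105.30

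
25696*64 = 1644544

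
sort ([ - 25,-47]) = [  -  47, - 25]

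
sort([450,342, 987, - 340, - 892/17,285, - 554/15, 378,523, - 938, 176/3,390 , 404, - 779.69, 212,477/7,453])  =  [ - 938, - 779.69, - 340,-892/17,-554/15,  176/3, 477/7,  212,285,342,378,390,404,450,453, 523,987] 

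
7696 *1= 7696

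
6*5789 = 34734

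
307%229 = 78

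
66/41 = 1  +  25/41 = 1.61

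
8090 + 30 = 8120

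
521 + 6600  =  7121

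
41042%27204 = 13838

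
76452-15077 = 61375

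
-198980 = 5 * ( - 39796)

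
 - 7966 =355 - 8321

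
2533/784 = 2533/784 = 3.23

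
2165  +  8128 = 10293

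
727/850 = 727/850=0.86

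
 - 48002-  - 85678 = 37676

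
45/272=45/272 = 0.17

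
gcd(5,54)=1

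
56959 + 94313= 151272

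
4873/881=5 + 468/881= 5.53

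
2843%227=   119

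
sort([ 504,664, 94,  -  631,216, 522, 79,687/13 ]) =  [-631,  687/13,  79,94, 216, 504, 522, 664]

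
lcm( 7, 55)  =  385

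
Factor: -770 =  - 2^1*5^1*7^1*11^1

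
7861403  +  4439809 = 12301212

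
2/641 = 2/641 = 0.00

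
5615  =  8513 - 2898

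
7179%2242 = 453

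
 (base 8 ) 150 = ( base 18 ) 5e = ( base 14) 76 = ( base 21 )4k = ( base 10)104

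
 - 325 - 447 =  - 772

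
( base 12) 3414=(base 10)5776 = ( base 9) 7827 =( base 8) 13220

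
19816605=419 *47295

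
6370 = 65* 98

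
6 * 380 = 2280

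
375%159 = 57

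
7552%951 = 895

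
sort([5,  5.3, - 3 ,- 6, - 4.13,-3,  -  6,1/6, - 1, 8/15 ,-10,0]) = [ - 10 ,- 6,  -  6,  -  4.13,  -  3 ,  -  3, - 1, 0,1/6,8/15, 5,5.3 ]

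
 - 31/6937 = -1+6906/6937 = - 0.00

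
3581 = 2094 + 1487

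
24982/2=12491  =  12491.00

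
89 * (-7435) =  - 661715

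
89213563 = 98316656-9103093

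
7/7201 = 7/7201 = 0.00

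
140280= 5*28056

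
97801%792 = 385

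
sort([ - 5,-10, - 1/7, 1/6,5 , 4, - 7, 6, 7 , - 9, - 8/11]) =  [-10,-9, - 7, - 5, - 8/11,-1/7,1/6, 4 , 5, 6,7]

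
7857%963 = 153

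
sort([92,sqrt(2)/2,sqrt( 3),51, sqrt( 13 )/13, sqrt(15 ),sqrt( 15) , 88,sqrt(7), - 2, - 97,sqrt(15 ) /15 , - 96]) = [ - 97 , - 96 ,-2,sqrt( 15 ) /15,sqrt( 13 ) /13, sqrt( 2 ) /2 , sqrt( 3) , sqrt( 7), sqrt( 15), sqrt( 15) , 51,88,92 ] 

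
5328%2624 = 80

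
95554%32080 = 31394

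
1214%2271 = 1214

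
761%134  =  91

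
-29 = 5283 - 5312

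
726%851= 726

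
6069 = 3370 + 2699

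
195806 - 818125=-622319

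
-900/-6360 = 15/106 = 0.14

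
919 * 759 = 697521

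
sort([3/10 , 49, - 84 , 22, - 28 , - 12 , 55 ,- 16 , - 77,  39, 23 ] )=[ - 84 , - 77,  -  28,-16 , - 12, 3/10 , 22,23,  39  ,  49,  55 ] 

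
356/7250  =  178/3625 = 0.05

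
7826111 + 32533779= 40359890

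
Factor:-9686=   -  2^1*29^1*167^1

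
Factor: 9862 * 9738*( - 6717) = - 645074859852= - 2^2*3^3*541^1*2239^1 * 4931^1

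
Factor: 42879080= 2^3*5^1*1071977^1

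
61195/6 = 10199 + 1/6 = 10199.17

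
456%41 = 5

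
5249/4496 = 5249/4496= 1.17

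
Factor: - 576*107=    - 2^6*3^2 * 107^1 =-  61632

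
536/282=268/141 = 1.90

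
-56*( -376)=21056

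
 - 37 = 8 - 45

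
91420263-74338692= 17081571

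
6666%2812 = 1042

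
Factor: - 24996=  - 2^2*3^1*2083^1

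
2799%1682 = 1117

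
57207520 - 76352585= - 19145065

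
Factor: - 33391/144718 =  - 2^ ( - 1)*7^( - 1)*10337^( - 1) * 33391^1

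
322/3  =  107 + 1/3 = 107.33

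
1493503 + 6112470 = 7605973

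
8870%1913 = 1218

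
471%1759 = 471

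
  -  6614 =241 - 6855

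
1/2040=1/2040  =  0.00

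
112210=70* 1603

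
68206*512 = 34921472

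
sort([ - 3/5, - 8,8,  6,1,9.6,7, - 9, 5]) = [-9, - 8  , - 3/5,1, 5, 6,7,  8,9.6] 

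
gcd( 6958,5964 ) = 994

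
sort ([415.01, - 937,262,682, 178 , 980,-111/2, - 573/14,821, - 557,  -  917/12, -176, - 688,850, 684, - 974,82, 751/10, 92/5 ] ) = [ -974, - 937, - 688 , - 557 , - 176, - 917/12 , - 111/2, - 573/14,92/5, 751/10, 82, 178, 262,415.01,682 , 684,821,  850, 980 ]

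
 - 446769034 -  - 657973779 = 211204745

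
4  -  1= 3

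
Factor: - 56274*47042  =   - 2^2*3^1*43^1*83^1*113^1*547^1 = - 2647241508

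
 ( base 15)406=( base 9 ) 1216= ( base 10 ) 906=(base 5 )12111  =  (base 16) 38A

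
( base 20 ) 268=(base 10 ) 928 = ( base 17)33a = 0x3A0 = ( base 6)4144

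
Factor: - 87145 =- 5^1*29^1*601^1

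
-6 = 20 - 26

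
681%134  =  11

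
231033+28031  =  259064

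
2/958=1/479  =  0.00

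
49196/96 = 512 + 11/24 = 512.46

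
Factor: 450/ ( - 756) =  - 25/42=- 2^ ( - 1)*3^( - 1) * 5^2*7^( - 1 ) 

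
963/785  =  1 + 178/785 =1.23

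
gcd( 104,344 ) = 8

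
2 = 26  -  24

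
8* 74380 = 595040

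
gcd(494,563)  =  1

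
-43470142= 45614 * ( - 953 )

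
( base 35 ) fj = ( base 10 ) 544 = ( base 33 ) GG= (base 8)1040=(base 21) 14j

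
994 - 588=406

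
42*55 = 2310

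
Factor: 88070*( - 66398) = -5847671860 = - 2^2*5^1*8807^1*33199^1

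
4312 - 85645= - 81333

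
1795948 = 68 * 26411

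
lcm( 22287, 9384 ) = 178296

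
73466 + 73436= 146902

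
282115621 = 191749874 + 90365747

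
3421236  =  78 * 43862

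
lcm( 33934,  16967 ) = 33934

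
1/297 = 1/297 = 0.00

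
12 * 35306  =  423672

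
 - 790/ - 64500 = 79/6450 = 0.01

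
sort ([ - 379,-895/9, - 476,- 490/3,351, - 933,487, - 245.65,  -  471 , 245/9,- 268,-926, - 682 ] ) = [ - 933, - 926, - 682,-476, - 471, - 379,  -  268 , - 245.65 , - 490/3, - 895/9 , 245/9 , 351, 487]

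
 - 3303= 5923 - 9226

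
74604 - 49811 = 24793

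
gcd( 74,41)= 1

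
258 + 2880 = 3138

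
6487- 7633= - 1146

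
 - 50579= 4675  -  55254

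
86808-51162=35646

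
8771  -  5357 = 3414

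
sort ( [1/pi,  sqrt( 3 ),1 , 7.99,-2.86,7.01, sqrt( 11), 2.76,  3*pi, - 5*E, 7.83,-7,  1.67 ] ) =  [ - 5*E, -7, - 2.86, 1/pi , 1, 1.67, sqrt( 3 ), 2.76,sqrt(11), 7.01, 7.83,  7.99,3 * pi]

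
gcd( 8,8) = 8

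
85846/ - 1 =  - 85846  +  0/1 = - 85846.00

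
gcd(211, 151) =1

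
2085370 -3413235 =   -  1327865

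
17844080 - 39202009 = - 21357929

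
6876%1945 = 1041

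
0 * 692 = 0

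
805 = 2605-1800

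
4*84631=338524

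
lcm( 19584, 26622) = 1703808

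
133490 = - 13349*( - 10) 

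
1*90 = 90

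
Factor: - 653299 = -43^1*15193^1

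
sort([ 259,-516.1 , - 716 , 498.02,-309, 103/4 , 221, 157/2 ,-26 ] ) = [-716,-516.1, - 309, - 26,  103/4, 157/2, 221 , 259,498.02]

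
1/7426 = 1/7426 = 0.00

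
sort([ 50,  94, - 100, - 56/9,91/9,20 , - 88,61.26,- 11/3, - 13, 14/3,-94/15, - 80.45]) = [-100 ,-88, - 80.45, - 13,-94/15, - 56/9,  -  11/3,14/3 , 91/9,20,50,61.26,94 ] 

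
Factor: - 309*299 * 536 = - 2^3 * 3^1*13^1*23^1*67^1*103^1 = -  49521576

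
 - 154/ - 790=77/395 = 0.19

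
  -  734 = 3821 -4555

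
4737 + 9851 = 14588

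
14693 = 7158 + 7535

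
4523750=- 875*( - 5170)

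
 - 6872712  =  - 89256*77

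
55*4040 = 222200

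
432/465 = 144/155 = 0.93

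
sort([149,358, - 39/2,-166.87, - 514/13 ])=[ - 166.87 , - 514/13, - 39/2,149,358]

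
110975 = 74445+36530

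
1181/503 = 2+175/503 =2.35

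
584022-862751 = - 278729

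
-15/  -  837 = 5/279=0.02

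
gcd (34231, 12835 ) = 1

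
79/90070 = 79/90070 = 0.00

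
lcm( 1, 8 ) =8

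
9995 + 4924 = 14919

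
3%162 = 3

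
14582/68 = 7291/34 = 214.44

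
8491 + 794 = 9285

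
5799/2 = 2899 + 1/2 = 2899.50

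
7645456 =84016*91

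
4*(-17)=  - 68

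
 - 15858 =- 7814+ - 8044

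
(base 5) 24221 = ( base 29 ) 24d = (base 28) 28J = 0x713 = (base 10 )1811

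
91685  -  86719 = 4966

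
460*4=1840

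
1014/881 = 1+133/881 = 1.15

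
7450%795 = 295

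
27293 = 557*49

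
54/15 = 3  +  3/5 = 3.60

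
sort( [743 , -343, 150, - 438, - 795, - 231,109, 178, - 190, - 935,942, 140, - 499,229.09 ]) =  [ - 935, -795, - 499, - 438, - 343, - 231, - 190, 109,140,150, 178, 229.09,743,942 ] 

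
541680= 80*6771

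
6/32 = 3/16 = 0.19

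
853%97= 77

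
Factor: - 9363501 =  - 3^2*7^1 * 148627^1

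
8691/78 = 2897/26 = 111.42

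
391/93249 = 391/93249 = 0.00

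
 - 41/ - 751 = 41/751  =  0.05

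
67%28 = 11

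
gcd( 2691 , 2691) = 2691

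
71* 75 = 5325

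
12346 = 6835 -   -  5511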